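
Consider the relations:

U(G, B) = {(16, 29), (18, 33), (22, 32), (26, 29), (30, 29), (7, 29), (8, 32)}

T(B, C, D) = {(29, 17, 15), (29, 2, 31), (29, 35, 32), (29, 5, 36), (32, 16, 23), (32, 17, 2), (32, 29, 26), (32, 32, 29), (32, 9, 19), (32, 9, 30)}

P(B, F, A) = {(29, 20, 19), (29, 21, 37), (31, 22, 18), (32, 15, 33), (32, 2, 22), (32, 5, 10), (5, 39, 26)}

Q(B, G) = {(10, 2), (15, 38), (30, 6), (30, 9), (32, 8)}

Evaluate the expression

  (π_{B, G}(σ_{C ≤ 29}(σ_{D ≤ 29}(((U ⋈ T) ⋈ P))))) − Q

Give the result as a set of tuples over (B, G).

{(29, 16), (29, 26), (29, 30), (29, 7), (32, 22)}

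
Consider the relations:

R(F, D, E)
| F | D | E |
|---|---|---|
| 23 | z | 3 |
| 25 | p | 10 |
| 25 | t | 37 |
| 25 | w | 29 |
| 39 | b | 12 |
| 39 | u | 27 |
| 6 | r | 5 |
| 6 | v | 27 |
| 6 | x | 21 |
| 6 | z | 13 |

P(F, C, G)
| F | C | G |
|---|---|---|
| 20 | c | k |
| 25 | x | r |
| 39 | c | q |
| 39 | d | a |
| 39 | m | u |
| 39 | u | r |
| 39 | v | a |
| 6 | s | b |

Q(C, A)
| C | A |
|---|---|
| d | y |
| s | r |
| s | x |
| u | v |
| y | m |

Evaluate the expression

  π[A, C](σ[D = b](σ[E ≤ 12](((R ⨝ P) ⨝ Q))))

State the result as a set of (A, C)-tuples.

Natural join on F: {(25, p, 10, x, r), (25, t, 37, x, r), (25, w, 29, x, r), (39, b, 12, c, q), (39, b, 12, d, a), (39, b, 12, m, u), (39, b, 12, u, r), (39, b, 12, v, a), (39, u, 27, c, q), (39, u, 27, d, a), (39, u, 27, m, u), (39, u, 27, u, r), (39, u, 27, v, a), (6, r, 5, s, b), (6, v, 27, s, b), (6, x, 21, s, b), (6, z, 13, s, b)}
Natural join on C: {(39, b, 12, d, a, y), (39, b, 12, u, r, v), (39, u, 27, d, a, y), (39, u, 27, u, r, v), (6, r, 5, s, b, r), (6, r, 5, s, b, x), (6, v, 27, s, b, r), (6, v, 27, s, b, x), (6, x, 21, s, b, r), (6, x, 21, s, b, x), (6, z, 13, s, b, r), (6, z, 13, s, b, x)}
Apply σ_{E ≤ 12}; surviving tuples: {(39, b, 12, d, a, y), (39, b, 12, u, r, v), (6, r, 5, s, b, r), (6, r, 5, s, b, x)}
Apply σ_{D = b}; surviving tuples: {(39, b, 12, d, a, y), (39, b, 12, u, r, v)}
Keep only column(s) A, C: {(v, u), (y, d)}

{(v, u), (y, d)}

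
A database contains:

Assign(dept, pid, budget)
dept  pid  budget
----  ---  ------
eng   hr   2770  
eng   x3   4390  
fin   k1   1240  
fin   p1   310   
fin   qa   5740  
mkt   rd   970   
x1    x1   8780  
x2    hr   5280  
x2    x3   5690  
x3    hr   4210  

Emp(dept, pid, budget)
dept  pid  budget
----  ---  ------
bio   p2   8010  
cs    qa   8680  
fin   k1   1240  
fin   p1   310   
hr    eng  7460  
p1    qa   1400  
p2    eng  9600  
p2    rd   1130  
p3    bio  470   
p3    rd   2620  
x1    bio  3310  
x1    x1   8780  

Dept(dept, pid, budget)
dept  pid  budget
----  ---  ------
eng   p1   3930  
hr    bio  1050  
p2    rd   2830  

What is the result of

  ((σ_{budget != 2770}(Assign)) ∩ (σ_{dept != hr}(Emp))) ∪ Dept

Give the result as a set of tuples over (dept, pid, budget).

{(eng, p1, 3930), (fin, k1, 1240), (fin, p1, 310), (hr, bio, 1050), (p2, rd, 2830), (x1, x1, 8780)}

Filtering on budget != 2770 leaves {(eng, x3, 4390), (fin, k1, 1240), (fin, p1, 310), (fin, qa, 5740), (mkt, rd, 970), (x1, x1, 8780), (x2, hr, 5280), (x2, x3, 5690), (x3, hr, 4210)}.
Filtering on dept != hr leaves {(bio, p2, 8010), (cs, qa, 8680), (fin, k1, 1240), (fin, p1, 310), (p1, qa, 1400), (p2, eng, 9600), (p2, rd, 1130), (p3, bio, 470), (p3, rd, 2620), (x1, bio, 3310), (x1, x1, 8780)}.
Taking the intersection: {(fin, k1, 1240), (fin, p1, 310), (x1, x1, 8780)}
Taking the union: {(eng, p1, 3930), (fin, k1, 1240), (fin, p1, 310), (hr, bio, 1050), (p2, rd, 2830), (x1, x1, 8780)}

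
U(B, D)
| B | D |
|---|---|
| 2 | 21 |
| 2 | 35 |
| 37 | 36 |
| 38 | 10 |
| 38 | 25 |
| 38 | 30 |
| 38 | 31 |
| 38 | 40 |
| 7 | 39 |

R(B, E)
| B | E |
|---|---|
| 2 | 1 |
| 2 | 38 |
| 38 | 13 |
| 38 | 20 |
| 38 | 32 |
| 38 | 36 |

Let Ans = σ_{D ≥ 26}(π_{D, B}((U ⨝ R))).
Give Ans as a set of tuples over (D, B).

{(30, 38), (31, 38), (35, 2), (40, 38)}

U ⋈ R (natural join on B): {(2, 21, 1), (2, 21, 38), (2, 35, 1), (2, 35, 38), (38, 10, 13), (38, 10, 20), (38, 10, 32), (38, 10, 36), (38, 25, 13), (38, 25, 20), (38, 25, 32), (38, 25, 36), (38, 30, 13), (38, 30, 20), (38, 30, 32), (38, 30, 36), (38, 31, 13), (38, 31, 20), (38, 31, 32), (38, 31, 36), (38, 40, 13), (38, 40, 20), (38, 40, 32), (38, 40, 36)}
π[D, B]: project onto (D, B) (17 duplicate(s) eliminated) → {(10, 38), (21, 2), (25, 38), (30, 38), (31, 38), (35, 2), (40, 38)}
Filtering on D ≥ 26 leaves {(30, 38), (31, 38), (35, 2), (40, 38)}.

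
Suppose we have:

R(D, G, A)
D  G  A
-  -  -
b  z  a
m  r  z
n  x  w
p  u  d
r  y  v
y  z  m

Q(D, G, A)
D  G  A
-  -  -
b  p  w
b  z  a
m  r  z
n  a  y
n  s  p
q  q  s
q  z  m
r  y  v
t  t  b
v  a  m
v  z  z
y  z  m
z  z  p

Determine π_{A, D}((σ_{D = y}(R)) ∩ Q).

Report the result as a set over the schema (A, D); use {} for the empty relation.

σ[D = y]: keep tuples satisfying D = y → {(y, z, m)}
Intersection: {(y, z, m)} with {(b, p, w), (b, z, a), (m, r, z), (n, a, y), (n, s, p), (q, q, s), (q, z, m), (r, y, v), (t, t, b), (v, a, m), (v, z, z), (y, z, m), (z, z, p)} → {(y, z, m)}
Keep only column(s) A, D: {(m, y)}

{(m, y)}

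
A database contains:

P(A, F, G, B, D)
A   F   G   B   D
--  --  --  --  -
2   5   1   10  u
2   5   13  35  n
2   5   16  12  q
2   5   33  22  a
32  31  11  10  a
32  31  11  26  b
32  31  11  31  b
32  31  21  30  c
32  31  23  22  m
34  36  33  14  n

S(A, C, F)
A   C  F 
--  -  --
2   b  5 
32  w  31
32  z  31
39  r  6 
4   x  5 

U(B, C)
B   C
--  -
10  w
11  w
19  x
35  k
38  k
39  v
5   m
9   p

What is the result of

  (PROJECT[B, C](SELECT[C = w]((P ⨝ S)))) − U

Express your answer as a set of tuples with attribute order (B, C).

{(22, w), (26, w), (30, w), (31, w)}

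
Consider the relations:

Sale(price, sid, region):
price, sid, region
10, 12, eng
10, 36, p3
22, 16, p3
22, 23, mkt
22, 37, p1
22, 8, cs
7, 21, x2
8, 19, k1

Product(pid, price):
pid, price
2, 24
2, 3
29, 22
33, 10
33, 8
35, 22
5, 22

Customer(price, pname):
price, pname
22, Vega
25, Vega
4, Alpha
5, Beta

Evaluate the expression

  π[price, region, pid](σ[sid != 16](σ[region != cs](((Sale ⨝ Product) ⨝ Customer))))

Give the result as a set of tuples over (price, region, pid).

{(22, mkt, 29), (22, mkt, 35), (22, mkt, 5), (22, p1, 29), (22, p1, 35), (22, p1, 5)}

Natural join on price: {(10, 12, eng, 33), (10, 36, p3, 33), (22, 16, p3, 29), (22, 16, p3, 35), (22, 16, p3, 5), (22, 23, mkt, 29), (22, 23, mkt, 35), (22, 23, mkt, 5), (22, 37, p1, 29), (22, 37, p1, 35), (22, 37, p1, 5), (22, 8, cs, 29), (22, 8, cs, 35), (22, 8, cs, 5), (8, 19, k1, 33)}
Natural join on price: {(22, 16, p3, 29, Vega), (22, 16, p3, 35, Vega), (22, 16, p3, 5, Vega), (22, 23, mkt, 29, Vega), (22, 23, mkt, 35, Vega), (22, 23, mkt, 5, Vega), (22, 37, p1, 29, Vega), (22, 37, p1, 35, Vega), (22, 37, p1, 5, Vega), (22, 8, cs, 29, Vega), (22, 8, cs, 35, Vega), (22, 8, cs, 5, Vega)}
Apply σ_{region != cs}; surviving tuples: {(22, 16, p3, 29, Vega), (22, 16, p3, 35, Vega), (22, 16, p3, 5, Vega), (22, 23, mkt, 29, Vega), (22, 23, mkt, 35, Vega), (22, 23, mkt, 5, Vega), (22, 37, p1, 29, Vega), (22, 37, p1, 35, Vega), (22, 37, p1, 5, Vega)}
Apply σ_{sid != 16}; surviving tuples: {(22, 23, mkt, 29, Vega), (22, 23, mkt, 35, Vega), (22, 23, mkt, 5, Vega), (22, 37, p1, 29, Vega), (22, 37, p1, 35, Vega), (22, 37, p1, 5, Vega)}
Keep only column(s) price, region, pid: {(22, mkt, 29), (22, mkt, 35), (22, mkt, 5), (22, p1, 29), (22, p1, 35), (22, p1, 5)}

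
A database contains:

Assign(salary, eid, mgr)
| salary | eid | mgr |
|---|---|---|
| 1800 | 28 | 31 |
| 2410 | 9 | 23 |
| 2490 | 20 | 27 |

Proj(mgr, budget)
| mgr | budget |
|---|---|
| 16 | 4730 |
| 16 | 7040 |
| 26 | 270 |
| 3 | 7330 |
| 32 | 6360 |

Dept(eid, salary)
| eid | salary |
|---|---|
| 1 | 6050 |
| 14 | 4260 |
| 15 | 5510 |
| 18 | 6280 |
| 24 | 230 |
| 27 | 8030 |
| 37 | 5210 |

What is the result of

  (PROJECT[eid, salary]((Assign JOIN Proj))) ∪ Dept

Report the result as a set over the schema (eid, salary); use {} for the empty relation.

{(1, 6050), (14, 4260), (15, 5510), (18, 6280), (24, 230), (27, 8030), (37, 5210)}

Assign ⋈ Proj (natural join on mgr): {}
π_{eid, salary} gives {}.
Taking the union: {(1, 6050), (14, 4260), (15, 5510), (18, 6280), (24, 230), (27, 8030), (37, 5210)}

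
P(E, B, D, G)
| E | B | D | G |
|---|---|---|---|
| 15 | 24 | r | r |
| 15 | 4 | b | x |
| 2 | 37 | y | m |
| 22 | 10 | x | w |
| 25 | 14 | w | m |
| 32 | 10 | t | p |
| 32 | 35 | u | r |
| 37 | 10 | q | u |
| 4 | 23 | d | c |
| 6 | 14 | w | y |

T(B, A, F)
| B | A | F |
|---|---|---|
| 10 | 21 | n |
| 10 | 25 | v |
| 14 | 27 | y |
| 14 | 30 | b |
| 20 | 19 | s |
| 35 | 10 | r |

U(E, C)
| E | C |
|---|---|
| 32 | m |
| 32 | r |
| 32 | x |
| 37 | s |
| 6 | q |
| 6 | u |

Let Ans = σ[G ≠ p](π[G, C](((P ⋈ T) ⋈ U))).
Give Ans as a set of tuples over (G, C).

{(r, m), (r, r), (r, x), (u, s), (y, q), (y, u)}

Natural join on B: {(22, 10, x, w, 21, n), (22, 10, x, w, 25, v), (25, 14, w, m, 27, y), (25, 14, w, m, 30, b), (32, 10, t, p, 21, n), (32, 10, t, p, 25, v), (32, 35, u, r, 10, r), (37, 10, q, u, 21, n), (37, 10, q, u, 25, v), (6, 14, w, y, 27, y), (6, 14, w, y, 30, b)}
Natural join on E: {(32, 10, t, p, 21, n, m), (32, 10, t, p, 21, n, r), (32, 10, t, p, 21, n, x), (32, 10, t, p, 25, v, m), (32, 10, t, p, 25, v, r), (32, 10, t, p, 25, v, x), (32, 35, u, r, 10, r, m), (32, 35, u, r, 10, r, r), (32, 35, u, r, 10, r, x), (37, 10, q, u, 21, n, s), (37, 10, q, u, 25, v, s), (6, 14, w, y, 27, y, q), (6, 14, w, y, 27, y, u), (6, 14, w, y, 30, b, q), (6, 14, w, y, 30, b, u)}
Keep only column(s) G, C (6 duplicate(s) eliminated): {(p, m), (p, r), (p, x), (r, m), (r, r), (r, x), (u, s), (y, q), (y, u)}
Apply σ_{G ≠ p}; surviving tuples: {(r, m), (r, r), (r, x), (u, s), (y, q), (y, u)}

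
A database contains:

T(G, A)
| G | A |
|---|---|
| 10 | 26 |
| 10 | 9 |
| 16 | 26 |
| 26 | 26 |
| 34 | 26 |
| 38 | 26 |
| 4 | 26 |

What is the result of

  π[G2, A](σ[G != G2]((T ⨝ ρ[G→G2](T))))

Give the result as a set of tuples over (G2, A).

ρ[G→G2]: schema becomes (G2, A); tuples unchanged.
Natural join on A: {(10, 26, 10), (10, 26, 16), (10, 26, 26), (10, 26, 34), (10, 26, 38), (10, 26, 4), (10, 9, 10), (16, 26, 10), (16, 26, 16), (16, 26, 26), (16, 26, 34), (16, 26, 38), (16, 26, 4), (26, 26, 10), (26, 26, 16), (26, 26, 26), (26, 26, 34), (26, 26, 38), (26, 26, 4), (34, 26, 10), (34, 26, 16), (34, 26, 26), (34, 26, 34), (34, 26, 38), (34, 26, 4), (38, 26, 10), (38, 26, 16), (38, 26, 26), (38, 26, 34), (38, 26, 38), (38, 26, 4), (4, 26, 10), (4, 26, 16), (4, 26, 26), (4, 26, 34), (4, 26, 38), (4, 26, 4)}
σ[G != G2]: keep tuples satisfying G != G2 → {(10, 26, 16), (10, 26, 26), (10, 26, 34), (10, 26, 38), (10, 26, 4), (16, 26, 10), (16, 26, 26), (16, 26, 34), (16, 26, 38), (16, 26, 4), (26, 26, 10), (26, 26, 16), (26, 26, 34), (26, 26, 38), (26, 26, 4), (34, 26, 10), (34, 26, 16), (34, 26, 26), (34, 26, 38), (34, 26, 4), (38, 26, 10), (38, 26, 16), (38, 26, 26), (38, 26, 34), (38, 26, 4), (4, 26, 10), (4, 26, 16), (4, 26, 26), (4, 26, 34), (4, 26, 38)}
Keep only column(s) G2, A (24 duplicate(s) eliminated): {(10, 26), (16, 26), (26, 26), (34, 26), (38, 26), (4, 26)}

{(10, 26), (16, 26), (26, 26), (34, 26), (38, 26), (4, 26)}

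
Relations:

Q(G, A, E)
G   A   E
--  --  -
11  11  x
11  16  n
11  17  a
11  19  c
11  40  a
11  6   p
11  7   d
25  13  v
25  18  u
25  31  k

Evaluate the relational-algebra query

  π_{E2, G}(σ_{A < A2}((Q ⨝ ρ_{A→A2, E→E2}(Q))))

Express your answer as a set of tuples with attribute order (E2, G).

{(a, 11), (c, 11), (d, 11), (k, 25), (n, 11), (u, 25), (x, 11)}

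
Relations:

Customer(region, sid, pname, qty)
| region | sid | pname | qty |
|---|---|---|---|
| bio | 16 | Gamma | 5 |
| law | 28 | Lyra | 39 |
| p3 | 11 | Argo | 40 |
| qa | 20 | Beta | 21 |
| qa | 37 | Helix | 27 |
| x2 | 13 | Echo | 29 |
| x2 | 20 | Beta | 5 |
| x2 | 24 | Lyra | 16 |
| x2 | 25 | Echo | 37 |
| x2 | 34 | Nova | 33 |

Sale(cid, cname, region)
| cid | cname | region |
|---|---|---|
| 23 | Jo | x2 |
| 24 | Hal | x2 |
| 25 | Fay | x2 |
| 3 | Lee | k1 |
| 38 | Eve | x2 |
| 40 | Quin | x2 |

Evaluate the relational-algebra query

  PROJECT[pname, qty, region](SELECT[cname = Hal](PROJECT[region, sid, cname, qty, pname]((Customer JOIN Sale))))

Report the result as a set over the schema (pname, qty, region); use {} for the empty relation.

{(Beta, 5, x2), (Echo, 29, x2), (Echo, 37, x2), (Lyra, 16, x2), (Nova, 33, x2)}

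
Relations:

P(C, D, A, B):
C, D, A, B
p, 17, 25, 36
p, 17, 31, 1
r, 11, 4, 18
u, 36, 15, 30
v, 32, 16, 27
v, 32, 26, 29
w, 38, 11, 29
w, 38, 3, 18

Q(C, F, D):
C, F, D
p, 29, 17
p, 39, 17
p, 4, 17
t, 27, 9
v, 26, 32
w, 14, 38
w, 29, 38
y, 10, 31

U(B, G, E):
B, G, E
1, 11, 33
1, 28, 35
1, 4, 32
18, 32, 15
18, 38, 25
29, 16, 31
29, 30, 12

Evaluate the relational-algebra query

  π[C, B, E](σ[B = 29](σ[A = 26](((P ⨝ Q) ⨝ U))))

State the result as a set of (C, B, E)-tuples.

{(v, 29, 12), (v, 29, 31)}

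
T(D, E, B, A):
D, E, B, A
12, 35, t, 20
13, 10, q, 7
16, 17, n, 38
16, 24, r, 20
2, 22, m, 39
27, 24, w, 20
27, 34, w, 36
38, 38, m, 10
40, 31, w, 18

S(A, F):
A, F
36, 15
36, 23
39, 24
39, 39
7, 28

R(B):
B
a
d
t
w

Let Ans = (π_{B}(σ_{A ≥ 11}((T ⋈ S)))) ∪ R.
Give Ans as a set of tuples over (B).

{a, d, m, t, w}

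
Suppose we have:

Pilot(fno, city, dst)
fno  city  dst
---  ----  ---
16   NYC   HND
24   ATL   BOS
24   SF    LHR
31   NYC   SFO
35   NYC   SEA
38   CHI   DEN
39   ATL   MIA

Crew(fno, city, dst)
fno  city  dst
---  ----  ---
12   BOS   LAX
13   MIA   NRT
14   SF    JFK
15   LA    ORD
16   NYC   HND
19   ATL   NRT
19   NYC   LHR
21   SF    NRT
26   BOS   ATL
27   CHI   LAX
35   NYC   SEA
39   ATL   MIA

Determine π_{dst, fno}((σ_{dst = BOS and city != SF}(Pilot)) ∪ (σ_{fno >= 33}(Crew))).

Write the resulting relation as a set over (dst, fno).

σ[dst = BOS and city != SF]: keep tuples satisfying dst = BOS and city != SF → {(24, ATL, BOS)}
σ[fno >= 33]: keep tuples satisfying fno >= 33 → {(35, NYC, SEA), (39, ATL, MIA)}
Taking the union: {(24, ATL, BOS), (35, NYC, SEA), (39, ATL, MIA)}
Keep only column(s) dst, fno: {(BOS, 24), (MIA, 39), (SEA, 35)}

{(BOS, 24), (MIA, 39), (SEA, 35)}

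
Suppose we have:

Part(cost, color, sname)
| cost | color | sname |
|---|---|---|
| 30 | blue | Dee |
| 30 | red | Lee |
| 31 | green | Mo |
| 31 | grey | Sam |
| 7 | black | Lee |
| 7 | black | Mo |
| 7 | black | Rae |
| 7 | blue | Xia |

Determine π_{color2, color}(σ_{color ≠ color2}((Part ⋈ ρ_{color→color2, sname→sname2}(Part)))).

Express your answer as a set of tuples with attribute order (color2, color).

{(black, blue), (blue, black), (blue, red), (green, grey), (grey, green), (red, blue)}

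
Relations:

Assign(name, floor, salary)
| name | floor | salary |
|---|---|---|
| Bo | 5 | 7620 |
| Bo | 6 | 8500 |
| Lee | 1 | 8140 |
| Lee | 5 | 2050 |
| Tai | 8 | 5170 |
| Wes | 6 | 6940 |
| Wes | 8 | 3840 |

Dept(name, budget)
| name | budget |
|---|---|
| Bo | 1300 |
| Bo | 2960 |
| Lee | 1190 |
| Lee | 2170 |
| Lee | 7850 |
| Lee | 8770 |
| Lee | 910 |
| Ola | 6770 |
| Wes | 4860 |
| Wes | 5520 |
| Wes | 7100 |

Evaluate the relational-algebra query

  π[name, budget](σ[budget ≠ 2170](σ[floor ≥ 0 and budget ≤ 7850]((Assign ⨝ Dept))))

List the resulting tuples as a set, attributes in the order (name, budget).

Joining Assign and Dept on name yields {(Bo, 5, 7620, 1300), (Bo, 5, 7620, 2960), (Bo, 6, 8500, 1300), (Bo, 6, 8500, 2960), (Lee, 1, 8140, 1190), (Lee, 1, 8140, 2170), (Lee, 1, 8140, 7850), (Lee, 1, 8140, 8770), (Lee, 1, 8140, 910), (Lee, 5, 2050, 1190), (Lee, 5, 2050, 2170), (Lee, 5, 2050, 7850), (Lee, 5, 2050, 8770), (Lee, 5, 2050, 910), (Wes, 6, 6940, 4860), (Wes, 6, 6940, 5520), (Wes, 6, 6940, 7100), (Wes, 8, 3840, 4860), (Wes, 8, 3840, 5520), (Wes, 8, 3840, 7100)}.
Selection floor ≥ 0 and budget ≤ 7850: {(Bo, 5, 7620, 1300), (Bo, 5, 7620, 2960), (Bo, 6, 8500, 1300), (Bo, 6, 8500, 2960), (Lee, 1, 8140, 1190), (Lee, 1, 8140, 2170), (Lee, 1, 8140, 7850), (Lee, 1, 8140, 910), (Lee, 5, 2050, 1190), (Lee, 5, 2050, 2170), (Lee, 5, 2050, 7850), (Lee, 5, 2050, 910), (Wes, 6, 6940, 4860), (Wes, 6, 6940, 5520), (Wes, 6, 6940, 7100), (Wes, 8, 3840, 4860), (Wes, 8, 3840, 5520), (Wes, 8, 3840, 7100)}
Selection budget ≠ 2170: {(Bo, 5, 7620, 1300), (Bo, 5, 7620, 2960), (Bo, 6, 8500, 1300), (Bo, 6, 8500, 2960), (Lee, 1, 8140, 1190), (Lee, 1, 8140, 7850), (Lee, 1, 8140, 910), (Lee, 5, 2050, 1190), (Lee, 5, 2050, 7850), (Lee, 5, 2050, 910), (Wes, 6, 6940, 4860), (Wes, 6, 6940, 5520), (Wes, 6, 6940, 7100), (Wes, 8, 3840, 4860), (Wes, 8, 3840, 5520), (Wes, 8, 3840, 7100)}
Keep only column(s) name, budget (8 duplicate(s) eliminated): {(Bo, 1300), (Bo, 2960), (Lee, 1190), (Lee, 7850), (Lee, 910), (Wes, 4860), (Wes, 5520), (Wes, 7100)}

{(Bo, 1300), (Bo, 2960), (Lee, 1190), (Lee, 7850), (Lee, 910), (Wes, 4860), (Wes, 5520), (Wes, 7100)}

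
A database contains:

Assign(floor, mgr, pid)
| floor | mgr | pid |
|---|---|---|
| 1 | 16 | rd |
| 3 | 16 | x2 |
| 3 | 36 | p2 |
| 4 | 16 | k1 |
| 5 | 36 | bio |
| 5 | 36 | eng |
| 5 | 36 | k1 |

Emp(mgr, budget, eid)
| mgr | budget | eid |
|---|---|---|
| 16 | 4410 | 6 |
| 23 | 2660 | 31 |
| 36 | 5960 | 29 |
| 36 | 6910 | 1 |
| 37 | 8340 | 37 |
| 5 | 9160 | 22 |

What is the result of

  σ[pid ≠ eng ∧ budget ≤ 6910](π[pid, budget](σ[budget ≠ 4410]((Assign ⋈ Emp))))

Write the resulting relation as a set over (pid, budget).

{(bio, 5960), (bio, 6910), (k1, 5960), (k1, 6910), (p2, 5960), (p2, 6910)}

Assign ⋈ Emp (natural join on mgr): {(1, 16, rd, 4410, 6), (3, 16, x2, 4410, 6), (3, 36, p2, 5960, 29), (3, 36, p2, 6910, 1), (4, 16, k1, 4410, 6), (5, 36, bio, 5960, 29), (5, 36, bio, 6910, 1), (5, 36, eng, 5960, 29), (5, 36, eng, 6910, 1), (5, 36, k1, 5960, 29), (5, 36, k1, 6910, 1)}
Filtering on budget ≠ 4410 leaves {(3, 36, p2, 5960, 29), (3, 36, p2, 6910, 1), (5, 36, bio, 5960, 29), (5, 36, bio, 6910, 1), (5, 36, eng, 5960, 29), (5, 36, eng, 6910, 1), (5, 36, k1, 5960, 29), (5, 36, k1, 6910, 1)}.
Keep only column(s) pid, budget: {(bio, 5960), (bio, 6910), (eng, 5960), (eng, 6910), (k1, 5960), (k1, 6910), (p2, 5960), (p2, 6910)}
Filtering on pid ≠ eng ∧ budget ≤ 6910 leaves {(bio, 5960), (bio, 6910), (k1, 5960), (k1, 6910), (p2, 5960), (p2, 6910)}.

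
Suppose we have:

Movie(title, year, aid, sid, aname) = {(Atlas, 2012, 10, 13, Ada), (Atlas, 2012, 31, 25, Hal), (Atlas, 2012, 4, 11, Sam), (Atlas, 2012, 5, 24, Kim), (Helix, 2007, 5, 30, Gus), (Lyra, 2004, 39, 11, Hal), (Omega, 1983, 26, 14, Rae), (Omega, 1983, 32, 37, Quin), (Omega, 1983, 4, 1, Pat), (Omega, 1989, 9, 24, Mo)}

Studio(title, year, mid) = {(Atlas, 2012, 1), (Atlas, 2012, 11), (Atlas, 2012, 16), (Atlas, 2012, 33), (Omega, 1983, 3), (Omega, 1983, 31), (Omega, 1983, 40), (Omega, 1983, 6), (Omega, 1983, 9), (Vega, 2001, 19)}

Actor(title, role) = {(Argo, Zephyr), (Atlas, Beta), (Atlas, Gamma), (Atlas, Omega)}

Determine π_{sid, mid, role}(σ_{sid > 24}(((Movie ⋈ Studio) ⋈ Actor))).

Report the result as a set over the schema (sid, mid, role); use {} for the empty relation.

{(25, 1, Beta), (25, 1, Gamma), (25, 1, Omega), (25, 11, Beta), (25, 11, Gamma), (25, 11, Omega), (25, 16, Beta), (25, 16, Gamma), (25, 16, Omega), (25, 33, Beta), (25, 33, Gamma), (25, 33, Omega)}

Joining Movie and Studio on title, year yields {(Atlas, 2012, 10, 13, Ada, 1), (Atlas, 2012, 10, 13, Ada, 11), (Atlas, 2012, 10, 13, Ada, 16), (Atlas, 2012, 10, 13, Ada, 33), (Atlas, 2012, 31, 25, Hal, 1), (Atlas, 2012, 31, 25, Hal, 11), (Atlas, 2012, 31, 25, Hal, 16), (Atlas, 2012, 31, 25, Hal, 33), (Atlas, 2012, 4, 11, Sam, 1), (Atlas, 2012, 4, 11, Sam, 11), (Atlas, 2012, 4, 11, Sam, 16), (Atlas, 2012, 4, 11, Sam, 33), (Atlas, 2012, 5, 24, Kim, 1), (Atlas, 2012, 5, 24, Kim, 11), (Atlas, 2012, 5, 24, Kim, 16), (Atlas, 2012, 5, 24, Kim, 33), (Omega, 1983, 26, 14, Rae, 3), (Omega, 1983, 26, 14, Rae, 31), (Omega, 1983, 26, 14, Rae, 40), (Omega, 1983, 26, 14, Rae, 6), (Omega, 1983, 26, 14, Rae, 9), (Omega, 1983, 32, 37, Quin, 3), (Omega, 1983, 32, 37, Quin, 31), (Omega, 1983, 32, 37, Quin, 40), (Omega, 1983, 32, 37, Quin, 6), (Omega, 1983, 32, 37, Quin, 9), (Omega, 1983, 4, 1, Pat, 3), (Omega, 1983, 4, 1, Pat, 31), (Omega, 1983, 4, 1, Pat, 40), (Omega, 1983, 4, 1, Pat, 6), (Omega, 1983, 4, 1, Pat, 9)}.
Joining (Movie ⋈ Studio) and Actor on title yields {(Atlas, 2012, 10, 13, Ada, 1, Beta), (Atlas, 2012, 10, 13, Ada, 1, Gamma), (Atlas, 2012, 10, 13, Ada, 1, Omega), (Atlas, 2012, 10, 13, Ada, 11, Beta), (Atlas, 2012, 10, 13, Ada, 11, Gamma), (Atlas, 2012, 10, 13, Ada, 11, Omega), (Atlas, 2012, 10, 13, Ada, 16, Beta), (Atlas, 2012, 10, 13, Ada, 16, Gamma), (Atlas, 2012, 10, 13, Ada, 16, Omega), (Atlas, 2012, 10, 13, Ada, 33, Beta), (Atlas, 2012, 10, 13, Ada, 33, Gamma), (Atlas, 2012, 10, 13, Ada, 33, Omega), (Atlas, 2012, 31, 25, Hal, 1, Beta), (Atlas, 2012, 31, 25, Hal, 1, Gamma), (Atlas, 2012, 31, 25, Hal, 1, Omega), (Atlas, 2012, 31, 25, Hal, 11, Beta), (Atlas, 2012, 31, 25, Hal, 11, Gamma), (Atlas, 2012, 31, 25, Hal, 11, Omega), (Atlas, 2012, 31, 25, Hal, 16, Beta), (Atlas, 2012, 31, 25, Hal, 16, Gamma), (Atlas, 2012, 31, 25, Hal, 16, Omega), (Atlas, 2012, 31, 25, Hal, 33, Beta), (Atlas, 2012, 31, 25, Hal, 33, Gamma), (Atlas, 2012, 31, 25, Hal, 33, Omega), (Atlas, 2012, 4, 11, Sam, 1, Beta), (Atlas, 2012, 4, 11, Sam, 1, Gamma), (Atlas, 2012, 4, 11, Sam, 1, Omega), (Atlas, 2012, 4, 11, Sam, 11, Beta), (Atlas, 2012, 4, 11, Sam, 11, Gamma), (Atlas, 2012, 4, 11, Sam, 11, Omega), (Atlas, 2012, 4, 11, Sam, 16, Beta), (Atlas, 2012, 4, 11, Sam, 16, Gamma), (Atlas, 2012, 4, 11, Sam, 16, Omega), (Atlas, 2012, 4, 11, Sam, 33, Beta), (Atlas, 2012, 4, 11, Sam, 33, Gamma), (Atlas, 2012, 4, 11, Sam, 33, Omega), (Atlas, 2012, 5, 24, Kim, 1, Beta), (Atlas, 2012, 5, 24, Kim, 1, Gamma), (Atlas, 2012, 5, 24, Kim, 1, Omega), (Atlas, 2012, 5, 24, Kim, 11, Beta), (Atlas, 2012, 5, 24, Kim, 11, Gamma), (Atlas, 2012, 5, 24, Kim, 11, Omega), (Atlas, 2012, 5, 24, Kim, 16, Beta), (Atlas, 2012, 5, 24, Kim, 16, Gamma), (Atlas, 2012, 5, 24, Kim, 16, Omega), (Atlas, 2012, 5, 24, Kim, 33, Beta), (Atlas, 2012, 5, 24, Kim, 33, Gamma), (Atlas, 2012, 5, 24, Kim, 33, Omega)}.
Selection sid > 24: {(Atlas, 2012, 31, 25, Hal, 1, Beta), (Atlas, 2012, 31, 25, Hal, 1, Gamma), (Atlas, 2012, 31, 25, Hal, 1, Omega), (Atlas, 2012, 31, 25, Hal, 11, Beta), (Atlas, 2012, 31, 25, Hal, 11, Gamma), (Atlas, 2012, 31, 25, Hal, 11, Omega), (Atlas, 2012, 31, 25, Hal, 16, Beta), (Atlas, 2012, 31, 25, Hal, 16, Gamma), (Atlas, 2012, 31, 25, Hal, 16, Omega), (Atlas, 2012, 31, 25, Hal, 33, Beta), (Atlas, 2012, 31, 25, Hal, 33, Gamma), (Atlas, 2012, 31, 25, Hal, 33, Omega)}
π_{sid, mid, role} gives {(25, 1, Beta), (25, 1, Gamma), (25, 1, Omega), (25, 11, Beta), (25, 11, Gamma), (25, 11, Omega), (25, 16, Beta), (25, 16, Gamma), (25, 16, Omega), (25, 33, Beta), (25, 33, Gamma), (25, 33, Omega)}.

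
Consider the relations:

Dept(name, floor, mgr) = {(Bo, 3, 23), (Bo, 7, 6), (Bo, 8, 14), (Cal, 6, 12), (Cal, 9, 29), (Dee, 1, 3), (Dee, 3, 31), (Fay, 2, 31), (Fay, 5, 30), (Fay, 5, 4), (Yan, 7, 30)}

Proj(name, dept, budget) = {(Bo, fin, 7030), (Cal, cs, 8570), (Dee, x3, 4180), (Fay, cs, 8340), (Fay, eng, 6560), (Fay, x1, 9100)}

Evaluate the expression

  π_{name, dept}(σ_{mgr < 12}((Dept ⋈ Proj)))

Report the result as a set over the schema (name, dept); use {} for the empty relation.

Natural join on name: {(Bo, 3, 23, fin, 7030), (Bo, 7, 6, fin, 7030), (Bo, 8, 14, fin, 7030), (Cal, 6, 12, cs, 8570), (Cal, 9, 29, cs, 8570), (Dee, 1, 3, x3, 4180), (Dee, 3, 31, x3, 4180), (Fay, 2, 31, cs, 8340), (Fay, 2, 31, eng, 6560), (Fay, 2, 31, x1, 9100), (Fay, 5, 30, cs, 8340), (Fay, 5, 30, eng, 6560), (Fay, 5, 30, x1, 9100), (Fay, 5, 4, cs, 8340), (Fay, 5, 4, eng, 6560), (Fay, 5, 4, x1, 9100)}
Selection mgr < 12: {(Bo, 7, 6, fin, 7030), (Dee, 1, 3, x3, 4180), (Fay, 5, 4, cs, 8340), (Fay, 5, 4, eng, 6560), (Fay, 5, 4, x1, 9100)}
Projecting to name, dept: {(Bo, fin), (Dee, x3), (Fay, cs), (Fay, eng), (Fay, x1)}

{(Bo, fin), (Dee, x3), (Fay, cs), (Fay, eng), (Fay, x1)}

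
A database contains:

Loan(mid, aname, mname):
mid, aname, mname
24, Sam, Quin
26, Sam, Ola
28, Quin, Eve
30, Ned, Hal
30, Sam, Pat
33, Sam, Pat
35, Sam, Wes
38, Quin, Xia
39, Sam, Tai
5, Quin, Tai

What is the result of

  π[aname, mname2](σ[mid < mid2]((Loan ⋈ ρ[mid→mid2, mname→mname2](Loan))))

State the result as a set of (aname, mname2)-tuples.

ρ[mid→mid2, mname→mname2]: schema becomes (mid2, aname, mname2); tuples unchanged.
Loan ⋈ ρ[mid→mid2, mname→mname2](Loan) (natural join on aname): {(24, Sam, Quin, 24, Quin), (24, Sam, Quin, 26, Ola), (24, Sam, Quin, 30, Pat), (24, Sam, Quin, 33, Pat), (24, Sam, Quin, 35, Wes), (24, Sam, Quin, 39, Tai), (26, Sam, Ola, 24, Quin), (26, Sam, Ola, 26, Ola), (26, Sam, Ola, 30, Pat), (26, Sam, Ola, 33, Pat), (26, Sam, Ola, 35, Wes), (26, Sam, Ola, 39, Tai), (28, Quin, Eve, 28, Eve), (28, Quin, Eve, 38, Xia), (28, Quin, Eve, 5, Tai), (30, Ned, Hal, 30, Hal), (30, Sam, Pat, 24, Quin), (30, Sam, Pat, 26, Ola), (30, Sam, Pat, 30, Pat), (30, Sam, Pat, 33, Pat), (30, Sam, Pat, 35, Wes), (30, Sam, Pat, 39, Tai), (33, Sam, Pat, 24, Quin), (33, Sam, Pat, 26, Ola), (33, Sam, Pat, 30, Pat), (33, Sam, Pat, 33, Pat), (33, Sam, Pat, 35, Wes), (33, Sam, Pat, 39, Tai), (35, Sam, Wes, 24, Quin), (35, Sam, Wes, 26, Ola), (35, Sam, Wes, 30, Pat), (35, Sam, Wes, 33, Pat), (35, Sam, Wes, 35, Wes), (35, Sam, Wes, 39, Tai), (38, Quin, Xia, 28, Eve), (38, Quin, Xia, 38, Xia), (38, Quin, Xia, 5, Tai), (39, Sam, Tai, 24, Quin), (39, Sam, Tai, 26, Ola), (39, Sam, Tai, 30, Pat), (39, Sam, Tai, 33, Pat), (39, Sam, Tai, 35, Wes), (39, Sam, Tai, 39, Tai), (5, Quin, Tai, 28, Eve), (5, Quin, Tai, 38, Xia), (5, Quin, Tai, 5, Tai)}
Filtering on mid < mid2 leaves {(24, Sam, Quin, 26, Ola), (24, Sam, Quin, 30, Pat), (24, Sam, Quin, 33, Pat), (24, Sam, Quin, 35, Wes), (24, Sam, Quin, 39, Tai), (26, Sam, Ola, 30, Pat), (26, Sam, Ola, 33, Pat), (26, Sam, Ola, 35, Wes), (26, Sam, Ola, 39, Tai), (28, Quin, Eve, 38, Xia), (30, Sam, Pat, 33, Pat), (30, Sam, Pat, 35, Wes), (30, Sam, Pat, 39, Tai), (33, Sam, Pat, 35, Wes), (33, Sam, Pat, 39, Tai), (35, Sam, Wes, 39, Tai), (5, Quin, Tai, 28, Eve), (5, Quin, Tai, 38, Xia)}.
π_{aname, mname2} gives {(Quin, Eve), (Quin, Xia), (Sam, Ola), (Sam, Pat), (Sam, Tai), (Sam, Wes)} (12 duplicate(s) eliminated).

{(Quin, Eve), (Quin, Xia), (Sam, Ola), (Sam, Pat), (Sam, Tai), (Sam, Wes)}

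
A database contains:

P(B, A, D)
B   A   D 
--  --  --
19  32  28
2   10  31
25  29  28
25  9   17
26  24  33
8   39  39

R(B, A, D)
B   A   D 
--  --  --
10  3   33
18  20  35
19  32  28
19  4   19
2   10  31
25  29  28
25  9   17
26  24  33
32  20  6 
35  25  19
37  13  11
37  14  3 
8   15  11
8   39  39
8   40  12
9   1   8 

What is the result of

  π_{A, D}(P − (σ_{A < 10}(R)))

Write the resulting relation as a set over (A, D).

{(10, 31), (24, 33), (29, 28), (32, 28), (39, 39)}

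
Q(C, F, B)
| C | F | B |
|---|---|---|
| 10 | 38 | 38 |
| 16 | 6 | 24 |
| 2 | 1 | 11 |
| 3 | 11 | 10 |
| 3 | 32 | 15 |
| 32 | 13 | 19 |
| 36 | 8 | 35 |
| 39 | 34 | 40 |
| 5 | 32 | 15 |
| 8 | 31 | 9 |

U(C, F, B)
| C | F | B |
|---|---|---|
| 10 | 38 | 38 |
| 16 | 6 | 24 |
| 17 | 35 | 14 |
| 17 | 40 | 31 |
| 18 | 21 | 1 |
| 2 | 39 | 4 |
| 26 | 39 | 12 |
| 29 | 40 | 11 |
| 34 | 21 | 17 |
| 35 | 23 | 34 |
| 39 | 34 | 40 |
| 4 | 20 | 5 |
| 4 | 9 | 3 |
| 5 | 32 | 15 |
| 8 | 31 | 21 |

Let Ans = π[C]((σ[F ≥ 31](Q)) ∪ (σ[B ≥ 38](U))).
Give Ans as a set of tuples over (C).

{10, 3, 39, 5, 8}

σ[F ≥ 31]: keep tuples satisfying F ≥ 31 → {(10, 38, 38), (3, 32, 15), (39, 34, 40), (5, 32, 15), (8, 31, 9)}
σ[B ≥ 38]: keep tuples satisfying B ≥ 38 → {(10, 38, 38), (39, 34, 40)}
Set union of the two operands is {(10, 38, 38), (3, 32, 15), (39, 34, 40), (5, 32, 15), (8, 31, 9)}.
Projecting to C: {10, 3, 39, 5, 8}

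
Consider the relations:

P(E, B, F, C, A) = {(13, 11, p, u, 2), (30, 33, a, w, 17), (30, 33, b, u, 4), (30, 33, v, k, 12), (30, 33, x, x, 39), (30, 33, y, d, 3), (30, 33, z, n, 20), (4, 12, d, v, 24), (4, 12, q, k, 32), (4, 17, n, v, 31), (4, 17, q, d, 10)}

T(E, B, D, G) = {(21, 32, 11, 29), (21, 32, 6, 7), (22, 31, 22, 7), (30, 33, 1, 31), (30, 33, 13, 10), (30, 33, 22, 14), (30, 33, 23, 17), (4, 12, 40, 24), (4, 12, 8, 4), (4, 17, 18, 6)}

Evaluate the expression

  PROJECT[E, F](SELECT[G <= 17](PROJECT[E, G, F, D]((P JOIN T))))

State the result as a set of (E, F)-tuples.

Joining P and T on E, B yields {(30, 33, a, w, 17, 1, 31), (30, 33, a, w, 17, 13, 10), (30, 33, a, w, 17, 22, 14), (30, 33, a, w, 17, 23, 17), (30, 33, b, u, 4, 1, 31), (30, 33, b, u, 4, 13, 10), (30, 33, b, u, 4, 22, 14), (30, 33, b, u, 4, 23, 17), (30, 33, v, k, 12, 1, 31), (30, 33, v, k, 12, 13, 10), (30, 33, v, k, 12, 22, 14), (30, 33, v, k, 12, 23, 17), (30, 33, x, x, 39, 1, 31), (30, 33, x, x, 39, 13, 10), (30, 33, x, x, 39, 22, 14), (30, 33, x, x, 39, 23, 17), (30, 33, y, d, 3, 1, 31), (30, 33, y, d, 3, 13, 10), (30, 33, y, d, 3, 22, 14), (30, 33, y, d, 3, 23, 17), (30, 33, z, n, 20, 1, 31), (30, 33, z, n, 20, 13, 10), (30, 33, z, n, 20, 22, 14), (30, 33, z, n, 20, 23, 17), (4, 12, d, v, 24, 40, 24), (4, 12, d, v, 24, 8, 4), (4, 12, q, k, 32, 40, 24), (4, 12, q, k, 32, 8, 4), (4, 17, n, v, 31, 18, 6), (4, 17, q, d, 10, 18, 6)}.
π[E, G, F, D]: project onto (E, G, F, D) → {(30, 10, a, 13), (30, 10, b, 13), (30, 10, v, 13), (30, 10, x, 13), (30, 10, y, 13), (30, 10, z, 13), (30, 14, a, 22), (30, 14, b, 22), (30, 14, v, 22), (30, 14, x, 22), (30, 14, y, 22), (30, 14, z, 22), (30, 17, a, 23), (30, 17, b, 23), (30, 17, v, 23), (30, 17, x, 23), (30, 17, y, 23), (30, 17, z, 23), (30, 31, a, 1), (30, 31, b, 1), (30, 31, v, 1), (30, 31, x, 1), (30, 31, y, 1), (30, 31, z, 1), (4, 24, d, 40), (4, 24, q, 40), (4, 4, d, 8), (4, 4, q, 8), (4, 6, n, 18), (4, 6, q, 18)}
Selection G <= 17: {(30, 10, a, 13), (30, 10, b, 13), (30, 10, v, 13), (30, 10, x, 13), (30, 10, y, 13), (30, 10, z, 13), (30, 14, a, 22), (30, 14, b, 22), (30, 14, v, 22), (30, 14, x, 22), (30, 14, y, 22), (30, 14, z, 22), (30, 17, a, 23), (30, 17, b, 23), (30, 17, v, 23), (30, 17, x, 23), (30, 17, y, 23), (30, 17, z, 23), (4, 4, d, 8), (4, 4, q, 8), (4, 6, n, 18), (4, 6, q, 18)}
π[E, F]: project onto (E, F) (13 duplicate(s) eliminated) → {(30, a), (30, b), (30, v), (30, x), (30, y), (30, z), (4, d), (4, n), (4, q)}

{(30, a), (30, b), (30, v), (30, x), (30, y), (30, z), (4, d), (4, n), (4, q)}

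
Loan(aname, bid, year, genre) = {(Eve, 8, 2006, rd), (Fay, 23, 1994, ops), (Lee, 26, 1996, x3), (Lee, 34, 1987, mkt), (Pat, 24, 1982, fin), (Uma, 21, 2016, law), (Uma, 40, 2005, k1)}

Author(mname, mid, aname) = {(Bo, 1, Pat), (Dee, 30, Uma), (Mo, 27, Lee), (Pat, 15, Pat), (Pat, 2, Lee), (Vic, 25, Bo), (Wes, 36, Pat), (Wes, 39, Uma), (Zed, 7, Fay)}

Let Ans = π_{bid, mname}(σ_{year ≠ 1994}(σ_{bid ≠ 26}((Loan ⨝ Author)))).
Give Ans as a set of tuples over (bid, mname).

Natural join on aname: {(Fay, 23, 1994, ops, Zed, 7), (Lee, 26, 1996, x3, Mo, 27), (Lee, 26, 1996, x3, Pat, 2), (Lee, 34, 1987, mkt, Mo, 27), (Lee, 34, 1987, mkt, Pat, 2), (Pat, 24, 1982, fin, Bo, 1), (Pat, 24, 1982, fin, Pat, 15), (Pat, 24, 1982, fin, Wes, 36), (Uma, 21, 2016, law, Dee, 30), (Uma, 21, 2016, law, Wes, 39), (Uma, 40, 2005, k1, Dee, 30), (Uma, 40, 2005, k1, Wes, 39)}
Apply σ_{bid ≠ 26}; surviving tuples: {(Fay, 23, 1994, ops, Zed, 7), (Lee, 34, 1987, mkt, Mo, 27), (Lee, 34, 1987, mkt, Pat, 2), (Pat, 24, 1982, fin, Bo, 1), (Pat, 24, 1982, fin, Pat, 15), (Pat, 24, 1982, fin, Wes, 36), (Uma, 21, 2016, law, Dee, 30), (Uma, 21, 2016, law, Wes, 39), (Uma, 40, 2005, k1, Dee, 30), (Uma, 40, 2005, k1, Wes, 39)}
Apply σ_{year ≠ 1994}; surviving tuples: {(Lee, 34, 1987, mkt, Mo, 27), (Lee, 34, 1987, mkt, Pat, 2), (Pat, 24, 1982, fin, Bo, 1), (Pat, 24, 1982, fin, Pat, 15), (Pat, 24, 1982, fin, Wes, 36), (Uma, 21, 2016, law, Dee, 30), (Uma, 21, 2016, law, Wes, 39), (Uma, 40, 2005, k1, Dee, 30), (Uma, 40, 2005, k1, Wes, 39)}
Keep only column(s) bid, mname: {(21, Dee), (21, Wes), (24, Bo), (24, Pat), (24, Wes), (34, Mo), (34, Pat), (40, Dee), (40, Wes)}

{(21, Dee), (21, Wes), (24, Bo), (24, Pat), (24, Wes), (34, Mo), (34, Pat), (40, Dee), (40, Wes)}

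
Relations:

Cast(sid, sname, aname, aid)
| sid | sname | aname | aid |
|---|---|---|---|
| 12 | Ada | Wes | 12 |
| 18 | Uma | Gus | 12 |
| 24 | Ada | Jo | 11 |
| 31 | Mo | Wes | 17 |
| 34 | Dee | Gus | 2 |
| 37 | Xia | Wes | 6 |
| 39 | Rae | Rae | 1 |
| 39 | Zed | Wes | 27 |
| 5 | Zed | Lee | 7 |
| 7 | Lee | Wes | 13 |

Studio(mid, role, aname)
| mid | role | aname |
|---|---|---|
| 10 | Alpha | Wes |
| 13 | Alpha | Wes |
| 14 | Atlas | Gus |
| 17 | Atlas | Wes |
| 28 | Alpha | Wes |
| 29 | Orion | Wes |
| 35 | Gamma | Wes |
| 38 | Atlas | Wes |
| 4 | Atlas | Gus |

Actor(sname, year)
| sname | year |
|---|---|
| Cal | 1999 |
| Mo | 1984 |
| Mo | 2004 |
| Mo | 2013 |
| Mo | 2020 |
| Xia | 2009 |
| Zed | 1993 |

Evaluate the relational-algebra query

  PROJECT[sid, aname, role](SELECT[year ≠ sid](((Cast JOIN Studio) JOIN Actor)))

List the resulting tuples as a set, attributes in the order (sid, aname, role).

{(31, Wes, Alpha), (31, Wes, Atlas), (31, Wes, Gamma), (31, Wes, Orion), (37, Wes, Alpha), (37, Wes, Atlas), (37, Wes, Gamma), (37, Wes, Orion), (39, Wes, Alpha), (39, Wes, Atlas), (39, Wes, Gamma), (39, Wes, Orion)}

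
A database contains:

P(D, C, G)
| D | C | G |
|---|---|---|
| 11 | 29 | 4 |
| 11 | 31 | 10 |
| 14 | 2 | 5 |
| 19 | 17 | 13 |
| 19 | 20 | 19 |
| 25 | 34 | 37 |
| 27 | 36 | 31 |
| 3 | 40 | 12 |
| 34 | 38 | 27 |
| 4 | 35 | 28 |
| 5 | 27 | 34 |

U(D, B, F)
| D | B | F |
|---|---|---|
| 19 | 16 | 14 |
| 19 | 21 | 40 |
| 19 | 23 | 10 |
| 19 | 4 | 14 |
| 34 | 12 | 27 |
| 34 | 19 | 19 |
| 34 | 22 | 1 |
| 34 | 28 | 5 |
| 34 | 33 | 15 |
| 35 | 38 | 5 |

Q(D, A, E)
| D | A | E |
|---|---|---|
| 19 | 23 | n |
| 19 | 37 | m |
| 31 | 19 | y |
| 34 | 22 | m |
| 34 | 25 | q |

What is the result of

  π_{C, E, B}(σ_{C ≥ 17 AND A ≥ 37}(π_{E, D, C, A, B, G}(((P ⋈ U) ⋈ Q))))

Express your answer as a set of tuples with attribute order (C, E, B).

{(17, m, 16), (17, m, 21), (17, m, 23), (17, m, 4), (20, m, 16), (20, m, 21), (20, m, 23), (20, m, 4)}

Natural join on D: {(19, 17, 13, 16, 14), (19, 17, 13, 21, 40), (19, 17, 13, 23, 10), (19, 17, 13, 4, 14), (19, 20, 19, 16, 14), (19, 20, 19, 21, 40), (19, 20, 19, 23, 10), (19, 20, 19, 4, 14), (34, 38, 27, 12, 27), (34, 38, 27, 19, 19), (34, 38, 27, 22, 1), (34, 38, 27, 28, 5), (34, 38, 27, 33, 15)}
Natural join on D: {(19, 17, 13, 16, 14, 23, n), (19, 17, 13, 16, 14, 37, m), (19, 17, 13, 21, 40, 23, n), (19, 17, 13, 21, 40, 37, m), (19, 17, 13, 23, 10, 23, n), (19, 17, 13, 23, 10, 37, m), (19, 17, 13, 4, 14, 23, n), (19, 17, 13, 4, 14, 37, m), (19, 20, 19, 16, 14, 23, n), (19, 20, 19, 16, 14, 37, m), (19, 20, 19, 21, 40, 23, n), (19, 20, 19, 21, 40, 37, m), (19, 20, 19, 23, 10, 23, n), (19, 20, 19, 23, 10, 37, m), (19, 20, 19, 4, 14, 23, n), (19, 20, 19, 4, 14, 37, m), (34, 38, 27, 12, 27, 22, m), (34, 38, 27, 12, 27, 25, q), (34, 38, 27, 19, 19, 22, m), (34, 38, 27, 19, 19, 25, q), (34, 38, 27, 22, 1, 22, m), (34, 38, 27, 22, 1, 25, q), (34, 38, 27, 28, 5, 22, m), (34, 38, 27, 28, 5, 25, q), (34, 38, 27, 33, 15, 22, m), (34, 38, 27, 33, 15, 25, q)}
π_{E, D, C, A, B, G} gives {(m, 19, 17, 37, 16, 13), (m, 19, 17, 37, 21, 13), (m, 19, 17, 37, 23, 13), (m, 19, 17, 37, 4, 13), (m, 19, 20, 37, 16, 19), (m, 19, 20, 37, 21, 19), (m, 19, 20, 37, 23, 19), (m, 19, 20, 37, 4, 19), (m, 34, 38, 22, 12, 27), (m, 34, 38, 22, 19, 27), (m, 34, 38, 22, 22, 27), (m, 34, 38, 22, 28, 27), (m, 34, 38, 22, 33, 27), (n, 19, 17, 23, 16, 13), (n, 19, 17, 23, 21, 13), (n, 19, 17, 23, 23, 13), (n, 19, 17, 23, 4, 13), (n, 19, 20, 23, 16, 19), (n, 19, 20, 23, 21, 19), (n, 19, 20, 23, 23, 19), (n, 19, 20, 23, 4, 19), (q, 34, 38, 25, 12, 27), (q, 34, 38, 25, 19, 27), (q, 34, 38, 25, 22, 27), (q, 34, 38, 25, 28, 27), (q, 34, 38, 25, 33, 27)}.
Apply σ_{C ≥ 17 AND A ≥ 37}; surviving tuples: {(m, 19, 17, 37, 16, 13), (m, 19, 17, 37, 21, 13), (m, 19, 17, 37, 23, 13), (m, 19, 17, 37, 4, 13), (m, 19, 20, 37, 16, 19), (m, 19, 20, 37, 21, 19), (m, 19, 20, 37, 23, 19), (m, 19, 20, 37, 4, 19)}
π_{C, E, B} gives {(17, m, 16), (17, m, 21), (17, m, 23), (17, m, 4), (20, m, 16), (20, m, 21), (20, m, 23), (20, m, 4)}.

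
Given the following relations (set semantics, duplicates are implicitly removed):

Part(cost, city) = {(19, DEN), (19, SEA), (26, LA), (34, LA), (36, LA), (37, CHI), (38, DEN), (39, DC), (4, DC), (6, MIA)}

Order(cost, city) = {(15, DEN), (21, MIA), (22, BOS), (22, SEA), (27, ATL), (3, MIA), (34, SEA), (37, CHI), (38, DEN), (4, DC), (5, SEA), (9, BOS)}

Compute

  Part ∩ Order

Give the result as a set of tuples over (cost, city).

{(37, CHI), (38, DEN), (4, DC)}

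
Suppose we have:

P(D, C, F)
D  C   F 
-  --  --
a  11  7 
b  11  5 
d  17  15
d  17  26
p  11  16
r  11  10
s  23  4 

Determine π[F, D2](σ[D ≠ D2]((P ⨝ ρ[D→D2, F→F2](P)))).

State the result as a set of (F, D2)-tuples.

ρ[D→D2, F→F2]: schema becomes (D2, C, F2); tuples unchanged.
Joining P and ρ[D→D2, F→F2](P) on C yields {(a, 11, 7, a, 7), (a, 11, 7, b, 5), (a, 11, 7, p, 16), (a, 11, 7, r, 10), (b, 11, 5, a, 7), (b, 11, 5, b, 5), (b, 11, 5, p, 16), (b, 11, 5, r, 10), (d, 17, 15, d, 15), (d, 17, 15, d, 26), (d, 17, 26, d, 15), (d, 17, 26, d, 26), (p, 11, 16, a, 7), (p, 11, 16, b, 5), (p, 11, 16, p, 16), (p, 11, 16, r, 10), (r, 11, 10, a, 7), (r, 11, 10, b, 5), (r, 11, 10, p, 16), (r, 11, 10, r, 10), (s, 23, 4, s, 4)}.
Selection D ≠ D2: {(a, 11, 7, b, 5), (a, 11, 7, p, 16), (a, 11, 7, r, 10), (b, 11, 5, a, 7), (b, 11, 5, p, 16), (b, 11, 5, r, 10), (p, 11, 16, a, 7), (p, 11, 16, b, 5), (p, 11, 16, r, 10), (r, 11, 10, a, 7), (r, 11, 10, b, 5), (r, 11, 10, p, 16)}
π_{F, D2} gives {(10, a), (10, b), (10, p), (16, a), (16, b), (16, r), (5, a), (5, p), (5, r), (7, b), (7, p), (7, r)}.

{(10, a), (10, b), (10, p), (16, a), (16, b), (16, r), (5, a), (5, p), (5, r), (7, b), (7, p), (7, r)}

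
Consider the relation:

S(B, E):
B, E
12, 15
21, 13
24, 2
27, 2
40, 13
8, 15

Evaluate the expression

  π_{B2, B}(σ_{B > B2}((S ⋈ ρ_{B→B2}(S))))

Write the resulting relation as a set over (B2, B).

{(21, 40), (24, 27), (8, 12)}

ρ[B→B2]: schema becomes (B2, E); tuples unchanged.
S ⋈ ρ_{B→B2}(S) (natural join on E): {(12, 15, 12), (12, 15, 8), (21, 13, 21), (21, 13, 40), (24, 2, 24), (24, 2, 27), (27, 2, 24), (27, 2, 27), (40, 13, 21), (40, 13, 40), (8, 15, 12), (8, 15, 8)}
Apply σ_{B > B2}; surviving tuples: {(12, 15, 8), (27, 2, 24), (40, 13, 21)}
Projecting to B2, B: {(21, 40), (24, 27), (8, 12)}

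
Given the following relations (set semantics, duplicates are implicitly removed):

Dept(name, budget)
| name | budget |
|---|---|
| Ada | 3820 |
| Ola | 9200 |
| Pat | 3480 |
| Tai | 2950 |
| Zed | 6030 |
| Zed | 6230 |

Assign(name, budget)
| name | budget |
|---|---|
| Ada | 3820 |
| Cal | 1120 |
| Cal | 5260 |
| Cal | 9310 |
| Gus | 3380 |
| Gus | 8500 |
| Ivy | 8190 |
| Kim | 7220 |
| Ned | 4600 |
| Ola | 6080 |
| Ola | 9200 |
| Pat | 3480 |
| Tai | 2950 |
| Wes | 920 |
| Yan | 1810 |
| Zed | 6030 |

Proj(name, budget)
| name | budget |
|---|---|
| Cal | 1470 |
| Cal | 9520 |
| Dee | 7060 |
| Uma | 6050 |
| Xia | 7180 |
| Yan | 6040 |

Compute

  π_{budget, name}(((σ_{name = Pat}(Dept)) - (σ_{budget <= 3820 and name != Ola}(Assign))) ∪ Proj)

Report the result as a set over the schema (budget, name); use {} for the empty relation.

{(1470, Cal), (6040, Yan), (6050, Uma), (7060, Dee), (7180, Xia), (9520, Cal)}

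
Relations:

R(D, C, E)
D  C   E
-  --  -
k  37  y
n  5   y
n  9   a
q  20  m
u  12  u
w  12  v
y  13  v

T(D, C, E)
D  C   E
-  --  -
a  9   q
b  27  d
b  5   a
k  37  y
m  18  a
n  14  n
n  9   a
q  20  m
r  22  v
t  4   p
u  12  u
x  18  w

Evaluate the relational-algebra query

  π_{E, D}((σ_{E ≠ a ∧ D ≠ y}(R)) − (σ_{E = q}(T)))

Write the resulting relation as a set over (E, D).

σ[E ≠ a ∧ D ≠ y]: keep tuples satisfying E ≠ a ∧ D ≠ y → {(k, 37, y), (n, 5, y), (q, 20, m), (u, 12, u), (w, 12, v)}
σ[E = q]: keep tuples satisfying E = q → {(a, 9, q)}
Set difference of the two operands is {(k, 37, y), (n, 5, y), (q, 20, m), (u, 12, u), (w, 12, v)}.
Projecting to E, D: {(m, q), (u, u), (v, w), (y, k), (y, n)}

{(m, q), (u, u), (v, w), (y, k), (y, n)}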